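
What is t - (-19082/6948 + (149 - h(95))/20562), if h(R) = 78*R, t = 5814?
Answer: 34627442549/5952699 ≈ 5817.1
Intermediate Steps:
t - (-19082/6948 + (149 - h(95))/20562) = 5814 - (-19082/6948 + (149 - 78*95)/20562) = 5814 - (-19082*1/6948 + (149 - 1*7410)*(1/20562)) = 5814 - (-9541/3474 + (149 - 7410)*(1/20562)) = 5814 - (-9541/3474 - 7261*1/20562) = 5814 - (-9541/3474 - 7261/20562) = 5814 - 1*(-18450563/5952699) = 5814 + 18450563/5952699 = 34627442549/5952699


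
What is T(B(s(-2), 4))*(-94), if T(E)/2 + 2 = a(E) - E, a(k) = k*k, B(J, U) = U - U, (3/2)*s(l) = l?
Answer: 376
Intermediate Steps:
s(l) = 2*l/3
B(J, U) = 0
a(k) = k²
T(E) = -4 - 2*E + 2*E² (T(E) = -4 + 2*(E² - E) = -4 + (-2*E + 2*E²) = -4 - 2*E + 2*E²)
T(B(s(-2), 4))*(-94) = (-4 - 2*0 + 2*0²)*(-94) = (-4 + 0 + 2*0)*(-94) = (-4 + 0 + 0)*(-94) = -4*(-94) = 376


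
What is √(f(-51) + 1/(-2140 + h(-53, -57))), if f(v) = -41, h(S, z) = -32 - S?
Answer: 4*I*√11506170/2119 ≈ 6.4032*I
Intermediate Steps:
√(f(-51) + 1/(-2140 + h(-53, -57))) = √(-41 + 1/(-2140 + (-32 - 1*(-53)))) = √(-41 + 1/(-2140 + (-32 + 53))) = √(-41 + 1/(-2140 + 21)) = √(-41 + 1/(-2119)) = √(-41 - 1/2119) = √(-86880/2119) = 4*I*√11506170/2119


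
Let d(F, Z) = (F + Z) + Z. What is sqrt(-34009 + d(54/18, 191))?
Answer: 6*I*sqrt(934) ≈ 183.37*I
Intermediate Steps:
d(F, Z) = F + 2*Z
sqrt(-34009 + d(54/18, 191)) = sqrt(-34009 + (54/18 + 2*191)) = sqrt(-34009 + (54*(1/18) + 382)) = sqrt(-34009 + (3 + 382)) = sqrt(-34009 + 385) = sqrt(-33624) = 6*I*sqrt(934)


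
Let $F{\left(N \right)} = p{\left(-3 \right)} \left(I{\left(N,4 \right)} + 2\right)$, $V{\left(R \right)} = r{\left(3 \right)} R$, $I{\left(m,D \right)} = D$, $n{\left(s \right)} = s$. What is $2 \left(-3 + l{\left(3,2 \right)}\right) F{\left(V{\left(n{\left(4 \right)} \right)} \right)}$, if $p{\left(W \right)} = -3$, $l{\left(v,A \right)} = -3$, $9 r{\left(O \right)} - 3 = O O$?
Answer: $216$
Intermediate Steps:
$r{\left(O \right)} = \frac{1}{3} + \frac{O^{2}}{9}$ ($r{\left(O \right)} = \frac{1}{3} + \frac{O O}{9} = \frac{1}{3} + \frac{O^{2}}{9}$)
$V{\left(R \right)} = \frac{4 R}{3}$ ($V{\left(R \right)} = \left(\frac{1}{3} + \frac{3^{2}}{9}\right) R = \left(\frac{1}{3} + \frac{1}{9} \cdot 9\right) R = \left(\frac{1}{3} + 1\right) R = \frac{4 R}{3}$)
$F{\left(N \right)} = -18$ ($F{\left(N \right)} = - 3 \left(4 + 2\right) = \left(-3\right) 6 = -18$)
$2 \left(-3 + l{\left(3,2 \right)}\right) F{\left(V{\left(n{\left(4 \right)} \right)} \right)} = 2 \left(-3 - 3\right) \left(-18\right) = 2 \left(-6\right) \left(-18\right) = \left(-12\right) \left(-18\right) = 216$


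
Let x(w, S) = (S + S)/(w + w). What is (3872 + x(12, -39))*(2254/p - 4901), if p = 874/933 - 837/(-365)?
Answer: -10220515482925/628532 ≈ -1.6261e+7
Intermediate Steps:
x(w, S) = S/w (x(w, S) = (2*S)/((2*w)) = (2*S)*(1/(2*w)) = S/w)
p = 1099931/340545 (p = 874*(1/933) - 837*(-1/365) = 874/933 + 837/365 = 1099931/340545 ≈ 3.2299)
(3872 + x(12, -39))*(2254/p - 4901) = (3872 - 39/12)*(2254/(1099931/340545) - 4901) = (3872 - 39*1/12)*(2254*(340545/1099931) - 4901) = (3872 - 13/4)*(109655490/157133 - 4901) = (15475/4)*(-660453343/157133) = -10220515482925/628532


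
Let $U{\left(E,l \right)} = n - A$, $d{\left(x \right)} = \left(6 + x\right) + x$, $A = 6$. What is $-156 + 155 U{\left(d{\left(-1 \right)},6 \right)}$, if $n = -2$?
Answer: $-1396$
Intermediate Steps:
$d{\left(x \right)} = 6 + 2 x$
$U{\left(E,l \right)} = -8$ ($U{\left(E,l \right)} = -2 - 6 = -8$)
$-156 + 155 U{\left(d{\left(-1 \right)},6 \right)} = -156 + 155 \left(-8\right) = -156 - 1240 = -1396$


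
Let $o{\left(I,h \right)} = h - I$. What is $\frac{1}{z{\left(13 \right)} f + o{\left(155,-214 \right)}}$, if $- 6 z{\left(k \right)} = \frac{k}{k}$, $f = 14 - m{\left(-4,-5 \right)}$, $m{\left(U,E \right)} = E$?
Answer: $- \frac{6}{2233} \approx -0.002687$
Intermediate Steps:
$f = 19$ ($f = 14 - -5 = 14 + 5 = 19$)
$z{\left(k \right)} = - \frac{1}{6}$ ($z{\left(k \right)} = - \frac{k \frac{1}{k}}{6} = \left(- \frac{1}{6}\right) 1 = - \frac{1}{6}$)
$\frac{1}{z{\left(13 \right)} f + o{\left(155,-214 \right)}} = \frac{1}{\left(- \frac{1}{6}\right) 19 - 369} = \frac{1}{- \frac{19}{6} - 369} = \frac{1}{- \frac{2233}{6}} = - \frac{6}{2233}$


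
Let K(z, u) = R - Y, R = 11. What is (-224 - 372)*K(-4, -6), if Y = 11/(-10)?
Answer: -36058/5 ≈ -7211.6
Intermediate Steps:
Y = -11/10 (Y = 11*(-1/10) = -11/10 ≈ -1.1000)
K(z, u) = 121/10 (K(z, u) = 11 - 1*(-11/10) = 11 + 11/10 = 121/10)
(-224 - 372)*K(-4, -6) = (-224 - 372)*(121/10) = -596*121/10 = -36058/5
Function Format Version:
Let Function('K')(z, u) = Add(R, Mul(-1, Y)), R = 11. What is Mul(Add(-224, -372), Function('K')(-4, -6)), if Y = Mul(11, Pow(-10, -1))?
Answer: Rational(-36058, 5) ≈ -7211.6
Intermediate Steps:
Y = Rational(-11, 10) (Y = Mul(11, Rational(-1, 10)) = Rational(-11, 10) ≈ -1.1000)
Function('K')(z, u) = Rational(121, 10) (Function('K')(z, u) = Add(11, Mul(-1, Rational(-11, 10))) = Add(11, Rational(11, 10)) = Rational(121, 10))
Mul(Add(-224, -372), Function('K')(-4, -6)) = Mul(Add(-224, -372), Rational(121, 10)) = Mul(-596, Rational(121, 10)) = Rational(-36058, 5)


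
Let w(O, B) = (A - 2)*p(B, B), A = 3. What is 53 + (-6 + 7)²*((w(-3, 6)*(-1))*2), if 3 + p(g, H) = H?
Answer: 47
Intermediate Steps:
p(g, H) = -3 + H
w(O, B) = -3 + B (w(O, B) = (3 - 2)*(-3 + B) = 1*(-3 + B) = -3 + B)
53 + (-6 + 7)²*((w(-3, 6)*(-1))*2) = 53 + (-6 + 7)²*(((-3 + 6)*(-1))*2) = 53 + 1²*((3*(-1))*2) = 53 + 1*(-3*2) = 53 + 1*(-6) = 53 - 6 = 47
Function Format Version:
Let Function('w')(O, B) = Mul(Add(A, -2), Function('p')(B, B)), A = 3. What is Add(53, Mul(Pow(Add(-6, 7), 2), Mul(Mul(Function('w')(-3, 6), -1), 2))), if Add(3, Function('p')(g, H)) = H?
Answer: 47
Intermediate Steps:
Function('p')(g, H) = Add(-3, H)
Function('w')(O, B) = Add(-3, B) (Function('w')(O, B) = Mul(Add(3, -2), Add(-3, B)) = Mul(1, Add(-3, B)) = Add(-3, B))
Add(53, Mul(Pow(Add(-6, 7), 2), Mul(Mul(Function('w')(-3, 6), -1), 2))) = Add(53, Mul(Pow(Add(-6, 7), 2), Mul(Mul(Add(-3, 6), -1), 2))) = Add(53, Mul(Pow(1, 2), Mul(Mul(3, -1), 2))) = Add(53, Mul(1, Mul(-3, 2))) = Add(53, Mul(1, -6)) = Add(53, -6) = 47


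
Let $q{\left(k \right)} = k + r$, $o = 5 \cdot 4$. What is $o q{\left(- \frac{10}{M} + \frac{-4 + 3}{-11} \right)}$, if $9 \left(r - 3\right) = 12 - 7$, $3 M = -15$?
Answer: $\frac{11180}{99} \approx 112.93$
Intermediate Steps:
$M = -5$ ($M = \frac{1}{3} \left(-15\right) = -5$)
$o = 20$
$r = \frac{32}{9}$ ($r = 3 + \frac{12 - 7}{9} = 3 + \frac{1}{9} \cdot 5 = 3 + \frac{5}{9} = \frac{32}{9} \approx 3.5556$)
$q{\left(k \right)} = \frac{32}{9} + k$ ($q{\left(k \right)} = k + \frac{32}{9} = \frac{32}{9} + k$)
$o q{\left(- \frac{10}{M} + \frac{-4 + 3}{-11} \right)} = 20 \left(\frac{32}{9} + \left(- \frac{10}{-5} + \frac{-4 + 3}{-11}\right)\right) = 20 \left(\frac{32}{9} - - \frac{23}{11}\right) = 20 \left(\frac{32}{9} + \left(2 + \frac{1}{11}\right)\right) = 20 \left(\frac{32}{9} + \frac{23}{11}\right) = 20 \cdot \frac{559}{99} = \frac{11180}{99}$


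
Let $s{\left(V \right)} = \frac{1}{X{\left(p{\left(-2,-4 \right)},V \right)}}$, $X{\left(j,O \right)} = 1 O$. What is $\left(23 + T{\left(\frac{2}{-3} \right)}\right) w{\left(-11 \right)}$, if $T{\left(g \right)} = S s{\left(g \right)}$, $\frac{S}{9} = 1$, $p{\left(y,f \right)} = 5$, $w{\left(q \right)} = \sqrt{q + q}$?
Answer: $\frac{19 i \sqrt{22}}{2} \approx 44.559 i$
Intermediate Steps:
$w{\left(q \right)} = \sqrt{2} \sqrt{q}$ ($w{\left(q \right)} = \sqrt{2 q} = \sqrt{2} \sqrt{q}$)
$X{\left(j,O \right)} = O$
$S = 9$ ($S = 9 \cdot 1 = 9$)
$s{\left(V \right)} = \frac{1}{V}$
$T{\left(g \right)} = \frac{9}{g}$
$\left(23 + T{\left(\frac{2}{-3} \right)}\right) w{\left(-11 \right)} = \left(23 + \frac{9}{2 \frac{1}{-3}}\right) \sqrt{2} \sqrt{-11} = \left(23 + \frac{9}{2 \left(- \frac{1}{3}\right)}\right) \sqrt{2} i \sqrt{11} = \left(23 + \frac{9}{- \frac{2}{3}}\right) i \sqrt{22} = \left(23 + 9 \left(- \frac{3}{2}\right)\right) i \sqrt{22} = \left(23 - \frac{27}{2}\right) i \sqrt{22} = \frac{19 i \sqrt{22}}{2}$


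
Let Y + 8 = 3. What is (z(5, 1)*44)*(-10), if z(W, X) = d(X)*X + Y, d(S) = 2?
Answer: 1320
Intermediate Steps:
Y = -5 (Y = -8 + 3 = -5)
z(W, X) = -5 + 2*X (z(W, X) = 2*X - 5 = -5 + 2*X)
(z(5, 1)*44)*(-10) = ((-5 + 2*1)*44)*(-10) = ((-5 + 2)*44)*(-10) = -3*44*(-10) = -132*(-10) = 1320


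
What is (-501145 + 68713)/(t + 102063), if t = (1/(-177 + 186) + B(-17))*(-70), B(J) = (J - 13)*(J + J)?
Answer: -3891888/275897 ≈ -14.106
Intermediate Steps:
B(J) = 2*J*(-13 + J) (B(J) = (-13 + J)*(2*J) = 2*J*(-13 + J))
t = -642670/9 (t = (1/(-177 + 186) + 2*(-17)*(-13 - 17))*(-70) = (1/9 + 2*(-17)*(-30))*(-70) = (1/9 + 1020)*(-70) = (9181/9)*(-70) = -642670/9 ≈ -71408.)
(-501145 + 68713)/(t + 102063) = (-501145 + 68713)/(-642670/9 + 102063) = -432432/275897/9 = -432432*9/275897 = -3891888/275897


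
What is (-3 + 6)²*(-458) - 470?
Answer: -4592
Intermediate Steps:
(-3 + 6)²*(-458) - 470 = 3²*(-458) - 470 = 9*(-458) - 470 = -4122 - 470 = -4592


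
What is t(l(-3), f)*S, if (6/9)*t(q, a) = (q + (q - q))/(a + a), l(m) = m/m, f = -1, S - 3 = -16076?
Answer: 48219/4 ≈ 12055.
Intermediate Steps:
S = -16073 (S = 3 - 16076 = -16073)
l(m) = 1
t(q, a) = 3*q/(4*a) (t(q, a) = 3*((q + (q - q))/(a + a))/2 = 3*((q + 0)/((2*a)))/2 = 3*(q*(1/(2*a)))/2 = 3*(q/(2*a))/2 = 3*q/(4*a))
t(l(-3), f)*S = ((¾)*1/(-1))*(-16073) = ((¾)*1*(-1))*(-16073) = -¾*(-16073) = 48219/4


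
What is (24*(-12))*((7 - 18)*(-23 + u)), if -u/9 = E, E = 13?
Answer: -443520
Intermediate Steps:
u = -117 (u = -9*13 = -117)
(24*(-12))*((7 - 18)*(-23 + u)) = (24*(-12))*((7 - 18)*(-23 - 117)) = -(-3168)*(-140) = -288*1540 = -443520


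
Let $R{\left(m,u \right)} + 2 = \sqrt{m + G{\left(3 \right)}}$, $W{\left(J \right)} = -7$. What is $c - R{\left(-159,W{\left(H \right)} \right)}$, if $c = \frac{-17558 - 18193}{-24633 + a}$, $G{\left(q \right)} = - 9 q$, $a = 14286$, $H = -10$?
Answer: $\frac{18815}{3449} - i \sqrt{186} \approx 5.4552 - 13.638 i$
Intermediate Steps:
$R{\left(m,u \right)} = -2 + \sqrt{-27 + m}$ ($R{\left(m,u \right)} = -2 + \sqrt{m - 27} = -2 + \sqrt{-27 + m}$)
$c = \frac{11917}{3449}$ ($c = \frac{-17558 - 18193}{-24633 + 14286} = - \frac{35751}{-10347} = \left(-35751\right) \left(- \frac{1}{10347}\right) = \frac{11917}{3449} \approx 3.4552$)
$c - R{\left(-159,W{\left(H \right)} \right)} = \frac{11917}{3449} - \left(-2 + \sqrt{-27 - 159}\right) = \frac{11917}{3449} - \left(-2 + \sqrt{-186}\right) = \frac{11917}{3449} - \left(-2 + i \sqrt{186}\right) = \frac{11917}{3449} + \left(2 - i \sqrt{186}\right) = \frac{18815}{3449} - i \sqrt{186}$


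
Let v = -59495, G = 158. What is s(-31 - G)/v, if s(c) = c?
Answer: 189/59495 ≈ 0.0031767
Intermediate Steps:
s(-31 - G)/v = (-31 - 1*158)/(-59495) = (-31 - 158)*(-1/59495) = -189*(-1/59495) = 189/59495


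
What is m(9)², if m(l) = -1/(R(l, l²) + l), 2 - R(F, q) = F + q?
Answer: 1/6241 ≈ 0.00016023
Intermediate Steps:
R(F, q) = 2 - F - q (R(F, q) = 2 - (F + q) = 2 + (-F - q) = 2 - F - q)
m(l) = -1/(2 - l²) (m(l) = -1/((2 - l - l²) + l) = -1/(2 - l²))
m(9)² = (1/(-2 + 9²))² = (1/(-2 + 81))² = (1/79)² = 1/6241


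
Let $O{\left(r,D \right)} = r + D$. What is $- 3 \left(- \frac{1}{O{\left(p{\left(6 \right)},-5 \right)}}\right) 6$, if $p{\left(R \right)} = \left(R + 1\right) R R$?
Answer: $\frac{18}{247} \approx 0.072875$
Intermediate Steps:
$p{\left(R \right)} = R^{2} \left(1 + R\right)$ ($p{\left(R \right)} = \left(1 + R\right) R R = R \left(1 + R\right) R = R^{2} \left(1 + R\right)$)
$O{\left(r,D \right)} = D + r$
$- 3 \left(- \frac{1}{O{\left(p{\left(6 \right)},-5 \right)}}\right) 6 = - 3 \left(- \frac{1}{-5 + 6^{2} \left(1 + 6\right)}\right) 6 = - 3 \left(- \frac{1}{-5 + 36 \cdot 7}\right) 6 = - 3 \left(- \frac{1}{-5 + 252}\right) 6 = - 3 \left(- \frac{1}{247}\right) 6 = - 3 \left(\left(-1\right) \frac{1}{247}\right) 6 = \left(-3\right) \left(- \frac{1}{247}\right) 6 = \frac{3}{247} \cdot 6 = \frac{18}{247}$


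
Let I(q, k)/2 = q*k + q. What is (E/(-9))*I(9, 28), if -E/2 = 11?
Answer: 1276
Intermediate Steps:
E = -22 (E = -2*11 = -22)
I(q, k) = 2*q + 2*k*q (I(q, k) = 2*(q*k + q) = 2*(k*q + q) = 2*(q + k*q) = 2*q + 2*k*q)
(E/(-9))*I(9, 28) = (-22/(-9))*(2*9*(1 + 28)) = (-22*(-⅑))*(2*9*29) = (22/9)*522 = 1276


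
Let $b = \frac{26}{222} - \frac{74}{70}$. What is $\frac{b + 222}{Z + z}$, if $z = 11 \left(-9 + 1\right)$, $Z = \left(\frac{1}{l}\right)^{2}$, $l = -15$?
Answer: $- \frac{12882270}{5127941} \approx -2.5122$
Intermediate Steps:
$Z = \frac{1}{225}$ ($Z = \left(\frac{1}{-15}\right)^{2} = \left(- \frac{1}{15}\right)^{2} = \frac{1}{225} \approx 0.0044444$)
$z = -88$ ($z = 11 \left(-8\right) = -88$)
$b = - \frac{3652}{3885}$ ($b = 26 \cdot \frac{1}{222} - \frac{37}{35} = \frac{13}{111} - \frac{37}{35} = - \frac{3652}{3885} \approx -0.94003$)
$\frac{b + 222}{Z + z} = \frac{- \frac{3652}{3885} + 222}{\frac{1}{225} - 88} = \frac{858818}{3885 \left(- \frac{19799}{225}\right)} = \frac{858818}{3885} \left(- \frac{225}{19799}\right) = - \frac{12882270}{5127941}$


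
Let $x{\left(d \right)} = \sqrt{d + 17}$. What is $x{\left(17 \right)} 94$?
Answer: $94 \sqrt{34} \approx 548.11$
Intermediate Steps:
$x{\left(d \right)} = \sqrt{17 + d}$
$x{\left(17 \right)} 94 = \sqrt{17 + 17} \cdot 94 = \sqrt{34} \cdot 94 = 94 \sqrt{34}$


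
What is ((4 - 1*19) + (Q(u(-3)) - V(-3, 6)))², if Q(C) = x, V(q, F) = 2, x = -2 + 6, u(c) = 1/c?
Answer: 169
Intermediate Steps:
x = 4
Q(C) = 4
((4 - 1*19) + (Q(u(-3)) - V(-3, 6)))² = ((4 - 1*19) + (4 - 1*2))² = ((4 - 19) + (4 - 2))² = (-15 + 2)² = (-13)² = 169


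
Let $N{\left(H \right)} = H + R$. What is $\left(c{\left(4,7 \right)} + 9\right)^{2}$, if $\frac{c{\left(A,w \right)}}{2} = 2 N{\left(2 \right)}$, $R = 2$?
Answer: $625$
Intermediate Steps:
$N{\left(H \right)} = 2 + H$ ($N{\left(H \right)} = H + 2 = 2 + H$)
$c{\left(A,w \right)} = 16$ ($c{\left(A,w \right)} = 2 \cdot 2 \left(2 + 2\right) = 2 \cdot 2 \cdot 4 = 2 \cdot 8 = 16$)
$\left(c{\left(4,7 \right)} + 9\right)^{2} = \left(16 + 9\right)^{2} = 25^{2} = 625$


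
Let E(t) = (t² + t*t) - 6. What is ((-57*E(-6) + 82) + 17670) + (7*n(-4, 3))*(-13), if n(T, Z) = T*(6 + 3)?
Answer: 17266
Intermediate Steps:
E(t) = -6 + 2*t² (E(t) = (t² + t²) - 6 = 2*t² - 6 = -6 + 2*t²)
n(T, Z) = 9*T (n(T, Z) = T*9 = 9*T)
((-57*E(-6) + 82) + 17670) + (7*n(-4, 3))*(-13) = ((-57*(-6 + 2*(-6)²) + 82) + 17670) + (7*(9*(-4)))*(-13) = ((-57*(-6 + 2*36) + 82) + 17670) + (7*(-36))*(-13) = ((-57*(-6 + 72) + 82) + 17670) - 252*(-13) = ((-57*66 + 82) + 17670) + 3276 = ((-3762 + 82) + 17670) + 3276 = (-3680 + 17670) + 3276 = 13990 + 3276 = 17266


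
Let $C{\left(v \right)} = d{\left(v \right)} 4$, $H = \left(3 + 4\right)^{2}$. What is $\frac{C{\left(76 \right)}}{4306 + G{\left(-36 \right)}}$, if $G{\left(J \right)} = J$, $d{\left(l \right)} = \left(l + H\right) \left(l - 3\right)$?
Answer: $\frac{3650}{427} \approx 8.548$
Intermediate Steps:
$H = 49$ ($H = 7^{2} = 49$)
$d{\left(l \right)} = \left(-3 + l\right) \left(49 + l\right)$ ($d{\left(l \right)} = \left(l + 49\right) \left(l - 3\right) = \left(49 + l\right) \left(-3 + l\right) = \left(-3 + l\right) \left(49 + l\right)$)
$C{\left(v \right)} = -588 + 4 v^{2} + 184 v$ ($C{\left(v \right)} = \left(-147 + v^{2} + 46 v\right) 4 = -588 + 4 v^{2} + 184 v$)
$\frac{C{\left(76 \right)}}{4306 + G{\left(-36 \right)}} = \frac{-588 + 4 \cdot 76^{2} + 184 \cdot 76}{4306 - 36} = \frac{-588 + 4 \cdot 5776 + 13984}{4270} = \left(-588 + 23104 + 13984\right) \frac{1}{4270} = 36500 \cdot \frac{1}{4270} = \frac{3650}{427}$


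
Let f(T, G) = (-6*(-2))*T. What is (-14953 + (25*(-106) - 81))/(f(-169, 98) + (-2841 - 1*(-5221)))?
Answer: -4421/88 ≈ -50.239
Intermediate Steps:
f(T, G) = 12*T
(-14953 + (25*(-106) - 81))/(f(-169, 98) + (-2841 - 1*(-5221))) = (-14953 + (25*(-106) - 81))/(12*(-169) + (-2841 - 1*(-5221))) = (-14953 + (-2650 - 81))/(-2028 + (-2841 + 5221)) = (-14953 - 2731)/(-2028 + 2380) = -17684/352 = -17684*1/352 = -4421/88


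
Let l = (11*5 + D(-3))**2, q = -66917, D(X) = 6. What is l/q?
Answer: -61/1097 ≈ -0.055606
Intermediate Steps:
l = 3721 (l = (11*5 + 6)**2 = (55 + 6)**2 = 61**2 = 3721)
l/q = 3721/(-66917) = 3721*(-1/66917) = -61/1097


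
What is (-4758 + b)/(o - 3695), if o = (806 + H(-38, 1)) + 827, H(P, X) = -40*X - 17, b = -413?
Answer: 5171/2119 ≈ 2.4403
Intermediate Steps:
H(P, X) = -17 - 40*X
o = 1576 (o = (806 + (-17 - 40*1)) + 827 = (806 + (-17 - 40)) + 827 = (806 - 57) + 827 = 749 + 827 = 1576)
(-4758 + b)/(o - 3695) = (-4758 - 413)/(1576 - 3695) = -5171/(-2119) = -5171*(-1/2119) = 5171/2119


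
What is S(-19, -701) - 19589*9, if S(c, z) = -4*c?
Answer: -176225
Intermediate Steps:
S(-19, -701) - 19589*9 = -4*(-19) - 19589*9 = 76 - 1*176301 = 76 - 176301 = -176225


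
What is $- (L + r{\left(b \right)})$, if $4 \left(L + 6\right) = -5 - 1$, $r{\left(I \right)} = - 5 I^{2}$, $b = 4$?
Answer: $\frac{175}{2} \approx 87.5$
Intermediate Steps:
$L = - \frac{15}{2}$ ($L = -6 + \frac{-5 - 1}{4} = -6 + \frac{1}{4} \left(-6\right) = -6 - \frac{3}{2} = - \frac{15}{2} \approx -7.5$)
$- (L + r{\left(b \right)}) = - (- \frac{15}{2} - 5 \cdot 4^{2}) = - (- \frac{15}{2} - 80) = \left(-1\right) \left(- \frac{175}{2}\right) = \frac{175}{2}$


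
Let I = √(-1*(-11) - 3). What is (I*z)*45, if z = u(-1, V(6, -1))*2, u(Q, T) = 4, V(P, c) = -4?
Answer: 720*√2 ≈ 1018.2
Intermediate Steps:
I = 2*√2 (I = √(11 - 3) = √8 = 2*√2 ≈ 2.8284)
z = 8 (z = 4*2 = 8)
(I*z)*45 = ((2*√2)*8)*45 = (16*√2)*45 = 720*√2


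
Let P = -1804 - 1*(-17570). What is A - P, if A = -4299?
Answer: -20065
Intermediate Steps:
P = 15766 (P = -1804 + 17570 = 15766)
A - P = -4299 - 1*15766 = -4299 - 15766 = -20065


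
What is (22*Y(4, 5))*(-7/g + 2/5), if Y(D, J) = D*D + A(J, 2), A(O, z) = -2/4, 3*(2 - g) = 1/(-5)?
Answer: -5093/5 ≈ -1018.6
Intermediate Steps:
g = 31/15 (g = 2 - 1/(3*(-5)) = 2 - (-1)/(3*5) = 2 - ⅓*(-⅕) = 2 + 1/15 = 31/15 ≈ 2.0667)
A(O, z) = -½ (A(O, z) = -2*¼ = -½)
Y(D, J) = -½ + D² (Y(D, J) = D*D - ½ = D² - ½ = -½ + D²)
(22*Y(4, 5))*(-7/g + 2/5) = (22*(-½ + 4²))*(-7/31/15 + 2/5) = (22*(-½ + 16))*(-7*15/31 + 2*(⅕)) = (22*(31/2))*(-105/31 + ⅖) = 341*(-463/155) = -5093/5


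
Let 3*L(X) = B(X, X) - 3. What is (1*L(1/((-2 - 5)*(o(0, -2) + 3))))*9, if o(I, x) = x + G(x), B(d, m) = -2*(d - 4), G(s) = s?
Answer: 99/7 ≈ 14.143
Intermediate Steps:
B(d, m) = 8 - 2*d (B(d, m) = -2*(-4 + d) = 8 - 2*d)
o(I, x) = 2*x (o(I, x) = x + x = 2*x)
L(X) = 5/3 - 2*X/3 (L(X) = ((8 - 2*X) - 3)/3 = (5 - 2*X)/3 = 5/3 - 2*X/3)
(1*L(1/((-2 - 5)*(o(0, -2) + 3))))*9 = (1*(5/3 - 2*1/((-2 - 5)*(2*(-2) + 3))/3))*9 = (1*(5/3 - 2*(-1/(7*(-4 + 3)))/3))*9 = (1*(5/3 - 2/(3*((-7*(-1))))))*9 = (1*(5/3 - ⅔/7))*9 = (1*(5/3 - ⅔*⅐))*9 = (1*(5/3 - 2/21))*9 = (1*(11/7))*9 = (11/7)*9 = 99/7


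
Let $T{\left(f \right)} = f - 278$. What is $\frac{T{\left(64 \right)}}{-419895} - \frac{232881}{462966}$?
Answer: $- \frac{4651737751}{9257005170} \approx -0.50251$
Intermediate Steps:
$T{\left(f \right)} = -278 + f$
$\frac{T{\left(64 \right)}}{-419895} - \frac{232881}{462966} = \frac{-278 + 64}{-419895} - \frac{232881}{462966} = \left(-214\right) \left(- \frac{1}{419895}\right) - \frac{77627}{154322} = \frac{214}{419895} - \frac{77627}{154322} = - \frac{4651737751}{9257005170}$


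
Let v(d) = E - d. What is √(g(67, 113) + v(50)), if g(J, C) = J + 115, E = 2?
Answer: √134 ≈ 11.576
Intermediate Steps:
g(J, C) = 115 + J
v(d) = 2 - d
√(g(67, 113) + v(50)) = √((115 + 67) + (2 - 1*50)) = √(182 + (2 - 50)) = √(182 - 48) = √134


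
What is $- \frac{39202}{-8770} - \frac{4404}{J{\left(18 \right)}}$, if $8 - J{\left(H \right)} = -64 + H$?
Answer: $- \frac{3042181}{39465} \approx -77.086$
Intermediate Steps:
$J{\left(H \right)} = 72 - H$ ($J{\left(H \right)} = 8 - \left(-64 + H\right) = 72 - H$)
$- \frac{39202}{-8770} - \frac{4404}{J{\left(18 \right)}} = - \frac{39202}{-8770} - \frac{4404}{72 - 18} = \left(-39202\right) \left(- \frac{1}{8770}\right) - \frac{4404}{72 - 18} = \frac{19601}{4385} - \frac{4404}{54} = \frac{19601}{4385} - \frac{734}{9} = - \frac{3042181}{39465}$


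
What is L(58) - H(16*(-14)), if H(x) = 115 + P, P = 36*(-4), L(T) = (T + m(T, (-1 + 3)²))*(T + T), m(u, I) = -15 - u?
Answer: -1711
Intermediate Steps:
L(T) = -30*T (L(T) = (T + (-15 - T))*(T + T) = -30*T)
P = -144
H(x) = -29 (H(x) = 115 - 144 = -29)
L(58) - H(16*(-14)) = -30*58 - 1*(-29) = -1740 + 29 = -1711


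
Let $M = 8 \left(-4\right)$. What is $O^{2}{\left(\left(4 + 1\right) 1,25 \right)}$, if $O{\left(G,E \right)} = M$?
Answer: $1024$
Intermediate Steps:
$M = -32$
$O{\left(G,E \right)} = -32$
$O^{2}{\left(\left(4 + 1\right) 1,25 \right)} = \left(-32\right)^{2} = 1024$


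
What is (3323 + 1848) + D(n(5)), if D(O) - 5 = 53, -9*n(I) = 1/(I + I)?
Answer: 5229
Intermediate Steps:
n(I) = -1/(18*I) (n(I) = -1/(9*(I + I)) = -1/(2*I)/9 = -1/(18*I))
D(O) = 58 (D(O) = 5 + 53 = 58)
(3323 + 1848) + D(n(5)) = (3323 + 1848) + 58 = 5171 + 58 = 5229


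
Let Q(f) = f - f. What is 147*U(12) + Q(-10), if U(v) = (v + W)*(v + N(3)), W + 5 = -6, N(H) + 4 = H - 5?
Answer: 882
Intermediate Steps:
Q(f) = 0
N(H) = -9 + H (N(H) = -4 + (H - 5) = -4 + (-5 + H) = -9 + H)
W = -11 (W = -5 - 6 = -11)
U(v) = (-11 + v)*(-6 + v) (U(v) = (v - 11)*(v + (-9 + 3)) = (-11 + v)*(v - 6) = (-11 + v)*(-6 + v))
147*U(12) + Q(-10) = 147*(66 + 12² - 17*12) + 0 = 147*(66 + 144 - 204) + 0 = 147*6 + 0 = 882 + 0 = 882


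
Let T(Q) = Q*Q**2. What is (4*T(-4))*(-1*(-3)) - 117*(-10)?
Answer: 402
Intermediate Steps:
T(Q) = Q**3
(4*T(-4))*(-1*(-3)) - 117*(-10) = (4*(-4)**3)*(-1*(-3)) - 117*(-10) = (4*(-64))*3 + 1170 = -256*3 + 1170 = -768 + 1170 = 402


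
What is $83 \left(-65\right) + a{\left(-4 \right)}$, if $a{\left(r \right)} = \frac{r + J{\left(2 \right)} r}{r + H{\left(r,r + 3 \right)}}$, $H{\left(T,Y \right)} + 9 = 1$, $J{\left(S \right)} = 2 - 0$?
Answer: $-5394$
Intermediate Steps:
$J{\left(S \right)} = 2$ ($J{\left(S \right)} = 2 + 0 = 2$)
$H{\left(T,Y \right)} = -8$ ($H{\left(T,Y \right)} = -9 + 1 = -8$)
$a{\left(r \right)} = \frac{3 r}{-8 + r}$ ($a{\left(r \right)} = \frac{r + 2 r}{r - 8} = \frac{3 r}{-8 + r}$)
$83 \left(-65\right) + a{\left(-4 \right)} = 83 \left(-65\right) + 3 \left(-4\right) \frac{1}{-8 - 4} = -5395 + 3 \left(-4\right) \frac{1}{-12} = -5395 + 3 \left(-4\right) \left(- \frac{1}{12}\right) = -5395 + 1 = -5394$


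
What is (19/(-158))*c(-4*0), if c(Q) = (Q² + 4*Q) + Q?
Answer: 0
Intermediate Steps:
c(Q) = Q² + 5*Q
(19/(-158))*c(-4*0) = (19/(-158))*((-4*0)*(5 - 4*0)) = (19*(-1/158))*(0*(5 + 0)) = -0*5 = -19/158*0 = 0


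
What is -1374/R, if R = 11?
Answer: -1374/11 ≈ -124.91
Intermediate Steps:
-1374/R = -1374/11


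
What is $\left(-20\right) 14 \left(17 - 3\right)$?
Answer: $-3920$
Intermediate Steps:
$\left(-20\right) 14 \left(17 - 3\right) = \left(-280\right) 14 = -3920$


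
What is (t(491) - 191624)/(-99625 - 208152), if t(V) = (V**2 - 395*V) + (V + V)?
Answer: 143506/307777 ≈ 0.46627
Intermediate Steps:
t(V) = V**2 - 393*V (t(V) = (V**2 - 395*V) + 2*V = V**2 - 393*V)
(t(491) - 191624)/(-99625 - 208152) = (491*(-393 + 491) - 191624)/(-99625 - 208152) = (491*98 - 191624)/(-307777) = (48118 - 191624)*(-1/307777) = -143506*(-1/307777) = 143506/307777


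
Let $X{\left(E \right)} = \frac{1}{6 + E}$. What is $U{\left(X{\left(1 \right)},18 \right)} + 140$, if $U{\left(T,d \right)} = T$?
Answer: $\frac{981}{7} \approx 140.14$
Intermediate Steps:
$U{\left(X{\left(1 \right)},18 \right)} + 140 = \frac{1}{6 + 1} + 140 = \frac{1}{7} + 140 = \frac{981}{7}$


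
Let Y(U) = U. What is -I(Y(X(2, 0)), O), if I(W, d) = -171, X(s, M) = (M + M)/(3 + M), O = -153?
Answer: 171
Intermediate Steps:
X(s, M) = 2*M/(3 + M) (X(s, M) = (2*M)/(3 + M) = 2*M/(3 + M))
-I(Y(X(2, 0)), O) = -1*(-171) = 171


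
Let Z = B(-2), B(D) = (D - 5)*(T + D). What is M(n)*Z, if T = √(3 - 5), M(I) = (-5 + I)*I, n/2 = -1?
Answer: 196 - 98*I*√2 ≈ 196.0 - 138.59*I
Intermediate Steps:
n = -2 (n = 2*(-1) = -2)
M(I) = I*(-5 + I)
T = I*√2 (T = √(-2) = I*√2 ≈ 1.4142*I)
B(D) = (-5 + D)*(D + I*√2) (B(D) = (D - 5)*(I*√2 + D) = (-5 + D)*(D + I*√2))
Z = 14 - 7*I*√2 (Z = (-2)² - 5*(-2) - 5*I*√2 + I*(-2)*√2 = 4 + 10 - 5*I*√2 - 2*I*√2 = 14 - 7*I*√2 ≈ 14.0 - 9.8995*I)
M(n)*Z = (-2*(-5 - 2))*(14 - 7*I*√2) = (-2*(-7))*(14 - 7*I*√2) = 14*(14 - 7*I*√2) = 196 - 98*I*√2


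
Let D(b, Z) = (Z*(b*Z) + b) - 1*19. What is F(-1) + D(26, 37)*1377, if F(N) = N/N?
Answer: 49022578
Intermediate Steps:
F(N) = 1
D(b, Z) = -19 + b + b*Z² (D(b, Z) = (Z*(Z*b) + b) - 19 = (b*Z² + b) - 19 = (b + b*Z²) - 19 = -19 + b + b*Z²)
F(-1) + D(26, 37)*1377 = 1 + (-19 + 26 + 26*37²)*1377 = 1 + (-19 + 26 + 26*1369)*1377 = 1 + (-19 + 26 + 35594)*1377 = 1 + 35601*1377 = 1 + 49022577 = 49022578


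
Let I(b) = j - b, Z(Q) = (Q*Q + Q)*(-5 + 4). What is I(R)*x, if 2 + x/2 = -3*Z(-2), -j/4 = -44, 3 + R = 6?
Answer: 1384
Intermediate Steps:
R = 3 (R = -3 + 6 = 3)
j = 176 (j = -4*(-44) = 176)
Z(Q) = -Q - Q**2 (Z(Q) = (Q**2 + Q)*(-1) = (Q + Q**2)*(-1) = -Q - Q**2)
I(b) = 176 - b
x = 8 (x = -4 + 2*(-(-3)*(-2)*(1 - 2)) = -4 + 2*(-(-3)*(-2)*(-1)) = -4 + 2*(-3*(-2)) = -4 + 2*6 = -4 + 12 = 8)
I(R)*x = (176 - 1*3)*8 = (176 - 3)*8 = 173*8 = 1384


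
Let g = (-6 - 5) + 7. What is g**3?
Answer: -64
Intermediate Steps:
g = -4 (g = -11 + 7 = -4)
g**3 = (-4)**3 = -64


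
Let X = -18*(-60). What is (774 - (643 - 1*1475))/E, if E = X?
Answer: 803/540 ≈ 1.4870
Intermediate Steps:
X = 1080
E = 1080
(774 - (643 - 1*1475))/E = (774 - (643 - 1*1475))/1080 = (774 - (643 - 1475))*(1/1080) = (774 - 1*(-832))*(1/1080) = (774 + 832)*(1/1080) = 1606*(1/1080) = 803/540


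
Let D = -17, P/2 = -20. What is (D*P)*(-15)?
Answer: -10200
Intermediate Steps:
P = -40 (P = 2*(-20) = -40)
(D*P)*(-15) = -17*(-40)*(-15) = 680*(-15) = -10200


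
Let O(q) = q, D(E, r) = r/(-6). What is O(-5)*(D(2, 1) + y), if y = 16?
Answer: -475/6 ≈ -79.167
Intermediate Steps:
D(E, r) = -r/6 (D(E, r) = r*(-⅙) = -r/6)
O(-5)*(D(2, 1) + y) = -5*(-⅙*1 + 16) = -5*(-⅙ + 16) = -5*95/6 = -475/6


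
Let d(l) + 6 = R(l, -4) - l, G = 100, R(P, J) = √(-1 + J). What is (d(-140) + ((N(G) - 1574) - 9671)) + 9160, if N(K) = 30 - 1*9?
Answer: -1930 + I*√5 ≈ -1930.0 + 2.2361*I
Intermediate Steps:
d(l) = -6 - l + I*√5 (d(l) = -6 + (√(-1 - 4) - l) = -6 + (√(-5) - l) = -6 + (I*√5 - l) = -6 + (-l + I*√5) = -6 - l + I*√5)
N(K) = 21 (N(K) = 30 - 9 = 21)
(d(-140) + ((N(G) - 1574) - 9671)) + 9160 = ((-6 - 1*(-140) + I*√5) + ((21 - 1574) - 9671)) + 9160 = ((-6 + 140 + I*√5) + (-1553 - 9671)) + 9160 = ((134 + I*√5) - 11224) + 9160 = (-11090 + I*√5) + 9160 = -1930 + I*√5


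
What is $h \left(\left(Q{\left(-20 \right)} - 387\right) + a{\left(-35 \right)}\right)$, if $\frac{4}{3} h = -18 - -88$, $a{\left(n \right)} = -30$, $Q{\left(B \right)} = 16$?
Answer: $- \frac{42105}{2} \approx -21053.0$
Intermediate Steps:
$h = \frac{105}{2}$ ($h = \frac{3 \left(-18 - -88\right)}{4} = \frac{3 \left(-18 + 88\right)}{4} = \frac{3}{4} \cdot 70 = \frac{105}{2} \approx 52.5$)
$h \left(\left(Q{\left(-20 \right)} - 387\right) + a{\left(-35 \right)}\right) = \frac{105 \left(\left(16 - 387\right) - 30\right)}{2} = \frac{105 \left(-371 - 30\right)}{2} = \frac{105}{2} \left(-401\right) = - \frac{42105}{2}$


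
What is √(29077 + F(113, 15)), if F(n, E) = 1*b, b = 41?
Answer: √29118 ≈ 170.64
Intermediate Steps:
F(n, E) = 41 (F(n, E) = 1*41 = 41)
√(29077 + F(113, 15)) = √(29077 + 41) = √29118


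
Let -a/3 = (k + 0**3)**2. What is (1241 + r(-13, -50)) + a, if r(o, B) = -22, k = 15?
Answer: 544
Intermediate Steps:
a = -675 (a = -3*(15 + 0**3)**2 = -3*(15 + 0)**2 = -3*15**2 = -3*225 = -675)
(1241 + r(-13, -50)) + a = (1241 - 22) - 675 = 1219 - 675 = 544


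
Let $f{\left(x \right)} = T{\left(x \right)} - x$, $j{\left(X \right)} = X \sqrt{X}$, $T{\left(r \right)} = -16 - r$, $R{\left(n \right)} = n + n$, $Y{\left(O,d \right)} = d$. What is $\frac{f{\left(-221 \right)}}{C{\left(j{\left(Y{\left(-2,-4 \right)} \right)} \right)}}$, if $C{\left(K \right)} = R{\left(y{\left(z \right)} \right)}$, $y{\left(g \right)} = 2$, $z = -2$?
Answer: $\frac{213}{2} \approx 106.5$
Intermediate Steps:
$R{\left(n \right)} = 2 n$
$j{\left(X \right)} = X^{\frac{3}{2}}$
$C{\left(K \right)} = 4$ ($C{\left(K \right)} = 2 \cdot 2 = 4$)
$f{\left(x \right)} = -16 - 2 x$ ($f{\left(x \right)} = \left(-16 - x\right) - x = -16 - 2 x$)
$\frac{f{\left(-221 \right)}}{C{\left(j{\left(Y{\left(-2,-4 \right)} \right)} \right)}} = \frac{-16 - -442}{4} = \left(-16 + 442\right) \frac{1}{4} = 426 \cdot \frac{1}{4} = \frac{213}{2}$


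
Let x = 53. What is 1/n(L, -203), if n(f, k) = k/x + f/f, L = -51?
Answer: -53/150 ≈ -0.35333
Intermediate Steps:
n(f, k) = 1 + k/53 (n(f, k) = k/53 + f/f = k*(1/53) + 1 = k/53 + 1 = 1 + k/53)
1/n(L, -203) = 1/(1 + (1/53)*(-203)) = 1/(1 - 203/53) = 1/(-150/53) = -53/150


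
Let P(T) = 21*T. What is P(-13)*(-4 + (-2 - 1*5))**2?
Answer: -33033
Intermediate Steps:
P(-13)*(-4 + (-2 - 1*5))**2 = (21*(-13))*(-4 + (-2 - 1*5))**2 = -273*(-4 + (-2 - 5))**2 = -273*(-4 - 7)**2 = -273*(-11)**2 = -273*121 = -33033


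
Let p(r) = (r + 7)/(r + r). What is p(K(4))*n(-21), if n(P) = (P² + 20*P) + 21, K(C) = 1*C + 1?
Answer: 252/5 ≈ 50.400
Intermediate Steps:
K(C) = 1 + C (K(C) = C + 1 = 1 + C)
p(r) = (7 + r)/(2*r) (p(r) = (7 + r)/((2*r)) = (7 + r)*(1/(2*r)) = (7 + r)/(2*r))
n(P) = 21 + P² + 20*P
p(K(4))*n(-21) = ((7 + (1 + 4))/(2*(1 + 4)))*(21 + (-21)² + 20*(-21)) = ((½)*(7 + 5)/5)*(21 + 441 - 420) = ((½)*(⅕)*12)*42 = (6/5)*42 = 252/5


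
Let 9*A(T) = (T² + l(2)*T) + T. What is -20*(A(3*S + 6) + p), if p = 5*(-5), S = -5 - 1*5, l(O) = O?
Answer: -620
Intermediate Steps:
S = -10 (S = -5 - 5 = -10)
A(T) = T/3 + T²/9 (A(T) = ((T² + 2*T) + T)/9 = (T² + 3*T)/9 = T/3 + T²/9)
p = -25
-20*(A(3*S + 6) + p) = -20*((3*(-10) + 6)*(3 + (3*(-10) + 6))/9 - 25) = -20*((-30 + 6)*(3 + (-30 + 6))/9 - 25) = -20*((⅑)*(-24)*(3 - 24) - 25) = -20*((⅑)*(-24)*(-21) - 25) = -20*(56 - 25) = -20*31 = -620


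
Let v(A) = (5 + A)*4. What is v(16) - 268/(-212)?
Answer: 4519/53 ≈ 85.264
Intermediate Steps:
v(A) = 20 + 4*A
v(16) - 268/(-212) = (20 + 4*16) - 268/(-212) = (20 + 64) - 268*(-1)/212 = 84 - 1*(-67/53) = 84 + 67/53 = 4519/53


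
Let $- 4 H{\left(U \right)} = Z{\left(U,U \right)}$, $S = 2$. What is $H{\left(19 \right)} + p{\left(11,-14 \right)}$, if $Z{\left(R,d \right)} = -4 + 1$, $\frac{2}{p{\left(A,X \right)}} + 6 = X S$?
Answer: $\frac{47}{68} \approx 0.69118$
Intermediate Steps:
$p{\left(A,X \right)} = \frac{2}{-6 + 2 X}$ ($p{\left(A,X \right)} = \frac{2}{-6 + X 2} = \frac{2}{-6 + 2 X}$)
$Z{\left(R,d \right)} = -3$
$H{\left(U \right)} = \frac{3}{4}$ ($H{\left(U \right)} = \left(- \frac{1}{4}\right) \left(-3\right) = \frac{3}{4}$)
$H{\left(19 \right)} + p{\left(11,-14 \right)} = \frac{3}{4} + \frac{1}{-3 - 14} = \frac{3}{4} + \frac{1}{-17} = \frac{3}{4} - \frac{1}{17} = \frac{47}{68}$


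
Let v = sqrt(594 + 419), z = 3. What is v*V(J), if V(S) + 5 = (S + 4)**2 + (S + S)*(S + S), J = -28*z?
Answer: 34619*sqrt(1013) ≈ 1.1018e+6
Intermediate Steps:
J = -84 (J = -28*3 = -84)
V(S) = -5 + (4 + S)**2 + 4*S**2 (V(S) = -5 + ((S + 4)**2 + (S + S)*(S + S)) = -5 + ((4 + S)**2 + (2*S)*(2*S)) = -5 + ((4 + S)**2 + 4*S**2) = -5 + (4 + S)**2 + 4*S**2)
v = sqrt(1013) ≈ 31.828
v*V(J) = sqrt(1013)*(11 + 5*(-84)**2 + 8*(-84)) = sqrt(1013)*(11 + 5*7056 - 672) = sqrt(1013)*(11 + 35280 - 672) = sqrt(1013)*34619 = 34619*sqrt(1013)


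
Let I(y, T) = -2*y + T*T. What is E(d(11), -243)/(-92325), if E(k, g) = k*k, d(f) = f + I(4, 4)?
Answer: -361/92325 ≈ -0.0039101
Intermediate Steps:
I(y, T) = T² - 2*y (I(y, T) = -2*y + T² = T² - 2*y)
d(f) = 8 + f (d(f) = f + (4² - 2*4) = f + (16 - 8) = f + 8 = 8 + f)
E(k, g) = k²
E(d(11), -243)/(-92325) = (8 + 11)²/(-92325) = 19²*(-1/92325) = 361*(-1/92325) = -361/92325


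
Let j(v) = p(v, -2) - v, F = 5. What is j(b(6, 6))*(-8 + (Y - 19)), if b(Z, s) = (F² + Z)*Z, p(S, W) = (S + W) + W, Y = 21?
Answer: 24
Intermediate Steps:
p(S, W) = S + 2*W
b(Z, s) = Z*(25 + Z) (b(Z, s) = (5² + Z)*Z = (25 + Z)*Z = Z*(25 + Z))
j(v) = -4 (j(v) = (v + 2*(-2)) - v = (v - 4) - v = (-4 + v) - v = -4)
j(b(6, 6))*(-8 + (Y - 19)) = -4*(-8 + (21 - 19)) = -4*(-8 + 2) = -4*(-6) = 24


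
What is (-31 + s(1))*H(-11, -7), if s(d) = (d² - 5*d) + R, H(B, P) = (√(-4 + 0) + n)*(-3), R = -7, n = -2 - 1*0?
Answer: -252 + 252*I ≈ -252.0 + 252.0*I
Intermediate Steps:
n = -2 (n = -2 + 0 = -2)
H(B, P) = 6 - 6*I (H(B, P) = (√(-4 + 0) - 2)*(-3) = (√(-4) - 2)*(-3) = (2*I - 2)*(-3) = (-2 + 2*I)*(-3) = 6 - 6*I)
s(d) = -7 + d² - 5*d (s(d) = (d² - 5*d) - 7 = -7 + d² - 5*d)
(-31 + s(1))*H(-11, -7) = (-31 + (-7 + 1² - 5*1))*(6 - 6*I) = (-31 + (-7 + 1 - 5))*(6 - 6*I) = (-31 - 11)*(6 - 6*I) = -42*(6 - 6*I) = -252 + 252*I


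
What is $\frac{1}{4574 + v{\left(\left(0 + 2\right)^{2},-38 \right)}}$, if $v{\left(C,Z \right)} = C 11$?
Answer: $\frac{1}{4618} \approx 0.00021654$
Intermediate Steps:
$v{\left(C,Z \right)} = 11 C$
$\frac{1}{4574 + v{\left(\left(0 + 2\right)^{2},-38 \right)}} = \frac{1}{4574 + 11 \left(0 + 2\right)^{2}} = \frac{1}{4574 + 11 \cdot 2^{2}} = \frac{1}{4574 + 11 \cdot 4} = \frac{1}{4574 + 44} = \frac{1}{4618}$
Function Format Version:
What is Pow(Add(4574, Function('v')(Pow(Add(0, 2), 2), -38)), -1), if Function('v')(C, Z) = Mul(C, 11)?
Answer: Rational(1, 4618) ≈ 0.00021654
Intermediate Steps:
Function('v')(C, Z) = Mul(11, C)
Pow(Add(4574, Function('v')(Pow(Add(0, 2), 2), -38)), -1) = Pow(Add(4574, Mul(11, Pow(Add(0, 2), 2))), -1) = Pow(Add(4574, Mul(11, Pow(2, 2))), -1) = Pow(Add(4574, Mul(11, 4)), -1) = Pow(Add(4574, 44), -1) = Pow(4618, -1) = Rational(1, 4618)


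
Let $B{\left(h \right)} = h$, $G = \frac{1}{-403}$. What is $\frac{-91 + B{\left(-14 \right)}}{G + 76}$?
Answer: $- \frac{14105}{10209} \approx -1.3816$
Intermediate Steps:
$G = - \frac{1}{403} \approx -0.0024814$
$\frac{-91 + B{\left(-14 \right)}}{G + 76} = \frac{-91 - 14}{- \frac{1}{403} + 76} = - \frac{105}{\frac{30627}{403}} = \left(-105\right) \frac{403}{30627} = - \frac{14105}{10209}$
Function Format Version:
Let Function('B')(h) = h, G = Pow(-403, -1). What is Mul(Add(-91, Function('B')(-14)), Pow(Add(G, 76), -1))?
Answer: Rational(-14105, 10209) ≈ -1.3816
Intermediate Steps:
G = Rational(-1, 403) ≈ -0.0024814
Mul(Add(-91, Function('B')(-14)), Pow(Add(G, 76), -1)) = Mul(Add(-91, -14), Pow(Add(Rational(-1, 403), 76), -1)) = Mul(-105, Pow(Rational(30627, 403), -1)) = Mul(-105, Rational(403, 30627)) = Rational(-14105, 10209)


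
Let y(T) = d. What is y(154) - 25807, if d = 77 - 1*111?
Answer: -25841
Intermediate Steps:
d = -34 (d = 77 - 111 = -34)
y(T) = -34
y(154) - 25807 = -34 - 25807 = -25841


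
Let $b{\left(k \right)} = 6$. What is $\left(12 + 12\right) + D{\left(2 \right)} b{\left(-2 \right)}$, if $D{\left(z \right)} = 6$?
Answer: $60$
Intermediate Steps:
$\left(12 + 12\right) + D{\left(2 \right)} b{\left(-2 \right)} = \left(12 + 12\right) + 6 \cdot 6 = 24 + 36 = 60$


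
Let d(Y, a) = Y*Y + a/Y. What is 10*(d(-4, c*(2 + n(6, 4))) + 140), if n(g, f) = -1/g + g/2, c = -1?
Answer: 18865/12 ≈ 1572.1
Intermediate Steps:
n(g, f) = g/2 - 1/g (n(g, f) = -1/g + g*(½) = -1/g + g/2 = g/2 - 1/g)
d(Y, a) = Y² + a/Y
10*(d(-4, c*(2 + n(6, 4))) + 140) = 10*((-(2 + ((½)*6 - 1/6)) + (-4)³)/(-4) + 140) = 10*(-(-(2 + (3 - 1*⅙)) - 64)/4 + 140) = 10*(-(-(2 + (3 - ⅙)) - 64)/4 + 140) = 10*(-(-(2 + 17/6) - 64)/4 + 140) = 10*(-(-1*29/6 - 64)/4 + 140) = 10*(-(-29/6 - 64)/4 + 140) = 10*(-¼*(-413/6) + 140) = 10*(413/24 + 140) = 10*(3773/24) = 18865/12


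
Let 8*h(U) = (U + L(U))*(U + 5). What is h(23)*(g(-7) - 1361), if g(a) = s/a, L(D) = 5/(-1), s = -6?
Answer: -85689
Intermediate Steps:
L(D) = -5 (L(D) = 5*(-1) = -5)
g(a) = -6/a
h(U) = (-5 + U)*(5 + U)/8 (h(U) = ((U - 5)*(U + 5))/8 = ((-5 + U)*(5 + U))/8 = (-5 + U)*(5 + U)/8)
h(23)*(g(-7) - 1361) = (-25/8 + (⅛)*23²)*(-6/(-7) - 1361) = (-25/8 + (⅛)*529)*(-6*(-⅐) - 1361) = (-25/8 + 529/8)*(6/7 - 1361) = 63*(-9521/7) = -85689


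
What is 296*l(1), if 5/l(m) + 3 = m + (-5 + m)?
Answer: -740/3 ≈ -246.67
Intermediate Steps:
l(m) = 5/(-8 + 2*m) (l(m) = 5/(-3 + (m + (-5 + m))) = 5/(-3 + (-5 + 2*m)) = 5/(-8 + 2*m))
296*l(1) = 296*(5/(2*(-4 + 1))) = 296*((5/2)/(-3)) = 296*((5/2)*(-⅓)) = 296*(-⅚) = -740/3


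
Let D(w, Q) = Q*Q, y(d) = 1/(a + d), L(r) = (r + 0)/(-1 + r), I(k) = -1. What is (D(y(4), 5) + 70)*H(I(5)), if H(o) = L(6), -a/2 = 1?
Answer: 114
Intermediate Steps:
a = -2 (a = -2*1 = -2)
L(r) = r/(-1 + r)
y(d) = 1/(-2 + d)
H(o) = 6/5 (H(o) = 6/(-1 + 6) = 6/5)
D(w, Q) = Q²
(D(y(4), 5) + 70)*H(I(5)) = (5² + 70)*(6/5) = (25 + 70)*(6/5) = 95*(6/5) = 114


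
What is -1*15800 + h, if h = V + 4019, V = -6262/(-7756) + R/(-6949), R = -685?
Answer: -317452589633/26948222 ≈ -11780.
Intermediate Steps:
V = 24413749/26948222 (V = -6262/(-7756) - 685/(-6949) = -6262*(-1/7756) - 685*(-1/6949) = 3131/3878 + 685/6949 = 24413749/26948222 ≈ 0.90595)
h = 108329317967/26948222 (h = 24413749/26948222 + 4019 = 108329317967/26948222 ≈ 4019.9)
-1*15800 + h = -1*15800 + 108329317967/26948222 = -15800 + 108329317967/26948222 = -317452589633/26948222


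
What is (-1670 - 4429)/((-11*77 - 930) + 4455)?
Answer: -6099/2678 ≈ -2.2774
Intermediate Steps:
(-1670 - 4429)/((-11*77 - 930) + 4455) = -6099/((-847 - 930) + 4455) = -6099/(-1777 + 4455) = -6099/2678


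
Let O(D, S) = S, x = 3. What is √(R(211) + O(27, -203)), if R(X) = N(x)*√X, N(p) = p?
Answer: √(-203 + 3*√211) ≈ 12.626*I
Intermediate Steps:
R(X) = 3*√X
√(R(211) + O(27, -203)) = √(3*√211 - 203) = √(-203 + 3*√211)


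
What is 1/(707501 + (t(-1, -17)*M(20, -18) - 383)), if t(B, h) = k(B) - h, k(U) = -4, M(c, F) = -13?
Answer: 1/706949 ≈ 1.4145e-6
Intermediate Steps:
t(B, h) = -4 - h
1/(707501 + (t(-1, -17)*M(20, -18) - 383)) = 1/(707501 + ((-4 - 1*(-17))*(-13) - 383)) = 1/(707501 + ((-4 + 17)*(-13) - 383)) = 1/(707501 + (13*(-13) - 383)) = 1/(707501 + (-169 - 383)) = 1/(707501 - 552) = 1/706949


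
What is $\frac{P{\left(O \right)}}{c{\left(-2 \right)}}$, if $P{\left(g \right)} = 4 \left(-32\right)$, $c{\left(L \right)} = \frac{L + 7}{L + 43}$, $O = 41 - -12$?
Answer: $- \frac{5248}{5} \approx -1049.6$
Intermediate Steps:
$O = 53$ ($O = 41 + 12 = 53$)
$c{\left(L \right)} = \frac{7 + L}{43 + L}$
$P{\left(g \right)} = -128$
$\frac{P{\left(O \right)}}{c{\left(-2 \right)}} = - \frac{128}{\frac{1}{43 - 2} \left(7 - 2\right)} = - \frac{128}{\frac{1}{41} \cdot 5} = - \frac{128}{\frac{5}{41}} = \left(-128\right) \frac{41}{5} = - \frac{5248}{5}$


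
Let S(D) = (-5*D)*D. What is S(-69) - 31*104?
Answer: -27029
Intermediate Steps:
S(D) = -5*D²
S(-69) - 31*104 = -5*(-69)² - 31*104 = -5*4761 - 3224 = -23805 - 3224 = -27029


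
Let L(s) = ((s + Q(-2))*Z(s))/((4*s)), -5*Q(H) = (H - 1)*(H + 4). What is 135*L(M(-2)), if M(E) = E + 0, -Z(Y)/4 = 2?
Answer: -108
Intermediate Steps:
Z(Y) = -8 (Z(Y) = -4*2 = -8)
M(E) = E
Q(H) = -(-1 + H)*(4 + H)/5 (Q(H) = -(H - 1)*(H + 4)/5 = -(-1 + H)*(4 + H)/5)
L(s) = (-48/5 - 8*s)/(4*s) (L(s) = ((s + (4/5 - 3/5*(-2) - 1/5*(-2)**2))*(-8))/((4*s)) = ((s + (4/5 + 6/5 - 1/5*4))*(-8))*(1/(4*s)) = ((s + (4/5 + 6/5 - 4/5))*(-8))*(1/(4*s)) = ((s + 6/5)*(-8))*(1/(4*s)) = ((6/5 + s)*(-8))*(1/(4*s)) = (-48/5 - 8*s)*(1/(4*s)) = (-48/5 - 8*s)/(4*s))
135*L(M(-2)) = 135*(-2 - 12/5/(-2)) = 135*(-2 - 12/5*(-1/2)) = 135*(-2 + 6/5) = 135*(-4/5) = -108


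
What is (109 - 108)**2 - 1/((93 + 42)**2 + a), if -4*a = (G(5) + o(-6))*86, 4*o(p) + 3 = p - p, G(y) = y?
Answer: 145061/145069 ≈ 0.99994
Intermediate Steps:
o(p) = -3/4 (o(p) = -3/4 + (p - p)/4 = -3/4 + (1/4)*0 = -3/4 + 0 = -3/4)
a = -731/8 (a = -(5 - 3/4)*86/4 = -17*86/16 = -1/4*731/2 = -731/8 ≈ -91.375)
(109 - 108)**2 - 1/((93 + 42)**2 + a) = (109 - 108)**2 - 1/((93 + 42)**2 - 731/8) = 1**2 - 1/(135**2 - 731/8) = 1 - 1/(18225 - 731/8) = 1 - 1/145069/8 = 1 - 1*8/145069 = 1 - 8/145069 = 145061/145069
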